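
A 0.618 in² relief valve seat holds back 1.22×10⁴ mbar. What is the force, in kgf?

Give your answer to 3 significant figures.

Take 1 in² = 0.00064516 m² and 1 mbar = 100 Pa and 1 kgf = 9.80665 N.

49.6 kgf

1.22×10⁴ mbar × 100 → 1.22×10⁶ Pa
0.618 in² × 0.00064516 → 3.98709×10⁻⁴ m²
F = P × A = 1.22×10⁶ Pa × 3.98709×10⁻⁴ m² = 486.425 N
486.425 N ÷ (9.80665 N/kgf) = 49.6015 kgf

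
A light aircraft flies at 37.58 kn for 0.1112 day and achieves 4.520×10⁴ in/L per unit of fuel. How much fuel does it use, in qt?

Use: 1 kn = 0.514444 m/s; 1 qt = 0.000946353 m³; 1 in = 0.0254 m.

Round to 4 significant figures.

37.58 kn → 19.3328 m/s
0.1112 day → 9607.68 s
d = v × t = 19.3328 × 9607.68 = 185743 m
4.520×10⁴ in/L → 1.14808×10⁶ m/m³
V = d / (distance per unit fuel) = 185743 / 1.14808×10⁶ = 0.161786 m³
In qt: 0.161786 / 0.000946353 = 170.957 qt

171.0 qt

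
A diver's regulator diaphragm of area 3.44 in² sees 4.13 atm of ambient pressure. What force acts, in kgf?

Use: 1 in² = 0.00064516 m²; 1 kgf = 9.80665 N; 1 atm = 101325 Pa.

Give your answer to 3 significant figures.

4.13 atm × 101325 → 418472 Pa
3.44 in² × 0.00064516 → 0.00221935 m²
F = P × A = 418472 Pa × 0.00221935 m² = 928.736 N
928.736 N ÷ (9.80665 N/kgf) = 94.7047 kgf

94.7 kgf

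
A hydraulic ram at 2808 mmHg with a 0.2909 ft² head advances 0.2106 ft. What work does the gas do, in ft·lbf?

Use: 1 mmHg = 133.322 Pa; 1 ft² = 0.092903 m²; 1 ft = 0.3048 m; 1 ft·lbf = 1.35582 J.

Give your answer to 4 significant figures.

479.0 ft·lbf

2808 mmHg → 374368 Pa
0.2909 ft² → 0.0270255 m²
F = P × A = 374368 × 0.0270255 = 10117.5 N
0.2106 ft → 0.0641909 m
W = F × d = 10117.5 × 0.0641909 = 649.451 J
In ft·lbf: 649.451 / 1.35582 = 479.01 ft·lbf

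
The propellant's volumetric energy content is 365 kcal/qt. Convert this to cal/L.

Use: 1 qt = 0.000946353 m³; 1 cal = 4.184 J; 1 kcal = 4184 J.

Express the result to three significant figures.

3.86×10⁵ cal/L

365 kcal/qt × 4184 J/kcal ÷ 0.000946353 m³/qt = 1.61373×10⁹ J/m³
1.61373×10⁹ J/m³ ÷ 4.184 J/cal × 0.001 m³/L = 385691 cal/L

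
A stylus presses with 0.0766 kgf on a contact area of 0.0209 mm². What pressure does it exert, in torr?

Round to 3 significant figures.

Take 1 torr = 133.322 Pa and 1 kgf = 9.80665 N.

2.70×10⁵ torr

0.0766 kgf × 9.80665 → 0.751189 N
0.0209 mm² × 10⁻⁶ → 2.09×10⁻⁸ m²
P = F / A = 0.751189 N / 2.09×10⁻⁸ m² = 3.59421×10⁷ Pa
3.59421×10⁷ Pa ÷ (133.322 Pa/torr) = 269589 torr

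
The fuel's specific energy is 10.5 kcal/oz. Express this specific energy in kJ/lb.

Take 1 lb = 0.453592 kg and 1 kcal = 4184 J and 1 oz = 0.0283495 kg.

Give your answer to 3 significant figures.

10.5 kcal/oz × 4184 J/kcal ÷ 0.0283495 kg/oz = 1.54966×10⁶ J/kg
1.54966×10⁶ J/kg ÷ 1000 J/kJ × 0.453592 kg/lb = 702.913 kJ/lb

703 kJ/lb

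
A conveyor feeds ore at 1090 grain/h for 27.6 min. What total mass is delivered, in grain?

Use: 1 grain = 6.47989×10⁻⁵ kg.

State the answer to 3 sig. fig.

501 grain

1090 grain/h → 1.96197×10⁻⁵ kg/s
27.6 min → 1656 s
m = ṁ × t = 1.96197×10⁻⁵ × 1656 = 0.0324902 kg
In grain: 0.0324902 / 6.47989×10⁻⁵ = 501.4 grain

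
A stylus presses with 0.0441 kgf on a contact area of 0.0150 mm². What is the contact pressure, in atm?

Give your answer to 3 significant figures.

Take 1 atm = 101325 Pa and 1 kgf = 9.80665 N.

0.0441 kgf × 9.80665 → 0.432473 N
0.0150 mm² × 10⁻⁶ → 1.5×10⁻⁸ m²
P = F / A = 0.432473 N / 1.5×10⁻⁸ m² = 2.88315×10⁷ Pa
2.88315×10⁷ Pa ÷ (101325 Pa/atm) = 284.545 atm

285 atm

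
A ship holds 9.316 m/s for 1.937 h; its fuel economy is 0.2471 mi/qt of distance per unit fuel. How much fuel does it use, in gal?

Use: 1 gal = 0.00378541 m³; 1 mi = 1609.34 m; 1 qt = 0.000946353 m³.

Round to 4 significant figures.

1.937 h → 6973.2 s
d = v × t = 9.316 × 6973.2 = 64962.3 m
0.2471 mi/qt → 420211 m/m³
V = d / (distance per unit fuel) = 64962.3 / 420211 = 0.154594 m³
In gal: 0.154594 / 0.00378541 = 40.8394 gal

40.84 gal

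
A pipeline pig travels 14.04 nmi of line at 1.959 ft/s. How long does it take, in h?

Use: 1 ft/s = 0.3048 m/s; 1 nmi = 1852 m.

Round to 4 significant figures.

12.10 h

14.04 nmi × 1852 = 26002.1 m
1.959 ft/s × 0.3048 = 0.597103 m/s
t = d / v = 26002.1 m / 0.597103 m/s = 43547.1 s
43547.1 s ÷ (3600 s/h) = 12.0964 h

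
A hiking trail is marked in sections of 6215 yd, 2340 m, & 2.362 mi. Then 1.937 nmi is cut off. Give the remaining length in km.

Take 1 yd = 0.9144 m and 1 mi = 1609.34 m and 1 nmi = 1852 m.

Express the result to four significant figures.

8.237 km

6215 yd × 0.9144 = 5683 m
2340 m (already m)
2.362 mi × 1609.34 = 3801.26 m
1.937 nmi × 1852 = 3587.32 m
Net: 5683 + 2340 + 3801.26 − 3587.32 = 8236.94 m
In km: 8236.94 / 1000 = 8.23694 km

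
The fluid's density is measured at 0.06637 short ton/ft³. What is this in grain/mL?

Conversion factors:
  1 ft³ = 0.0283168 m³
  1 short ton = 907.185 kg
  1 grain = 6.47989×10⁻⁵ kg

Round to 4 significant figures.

32.81 grain/mL

0.06637 short ton/ft³ × 907.185 kg/short ton ÷ 0.0283168 m³/ft³ = 2126.29 kg/m³
2126.29 kg/m³ ÷ 6.47989×10⁻⁵ kg/grain × 10⁻⁶ m³/mL = 32.8137 grain/mL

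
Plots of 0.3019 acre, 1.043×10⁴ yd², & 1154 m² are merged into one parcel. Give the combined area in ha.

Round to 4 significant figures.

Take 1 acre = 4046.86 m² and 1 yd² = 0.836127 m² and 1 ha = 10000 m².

1.110 ha

0.3019 acre × 4046.86 → 1221.75 m²
1.043×10⁴ yd² × 0.836127 → 8720.8 m²
1154 m² (already m²)
Combined: 1221.75 + 8720.8 + 1154 = 11096.6 m²
In ha: 11096.6 / 10000 = 1.10966 ha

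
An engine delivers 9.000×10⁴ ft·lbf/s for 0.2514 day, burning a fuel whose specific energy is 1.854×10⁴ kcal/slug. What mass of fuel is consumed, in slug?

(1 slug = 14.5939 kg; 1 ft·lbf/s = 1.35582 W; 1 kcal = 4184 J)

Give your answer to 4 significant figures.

9.000×10⁴ ft·lbf/s → 122024 W
0.2514 day → 21721 s
E = P × t = 122024 × 21721 = 2.65048×10⁹ J
1.854×10⁴ kcal/slug → 5.31533×10⁶ J/kg
m = E / e_s = 2.65048×10⁹ / 5.31533×10⁶ = 498.648 kg
In slug: 498.648 / 14.5939 = 34.1682 slug

34.17 slug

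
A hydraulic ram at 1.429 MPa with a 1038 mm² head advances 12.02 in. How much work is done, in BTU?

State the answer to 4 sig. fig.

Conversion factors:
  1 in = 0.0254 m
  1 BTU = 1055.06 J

1.429 MPa → 1.429×10⁶ Pa
1038 mm² → 0.001038 m²
F = P × A = 1.429×10⁶ × 0.001038 = 1483.3 N
12.02 in → 0.305308 m
W = F × d = 1483.3 × 0.305308 = 452.863 J
In BTU: 452.863 / 1055.06 = 0.42923 BTU

0.4292 BTU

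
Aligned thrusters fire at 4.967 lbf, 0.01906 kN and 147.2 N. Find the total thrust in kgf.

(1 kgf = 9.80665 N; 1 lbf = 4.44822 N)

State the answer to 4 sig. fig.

19.21 kgf

4.967 lbf × 4.44822 = 22.0943 N
0.01906 kN × 1000 = 19.06 N
147.2 N (already N)
Combined: 22.0943 + 19.06 + 147.2 = 188.354 N
In kgf: 188.354 / 9.80665 = 19.2068 kgf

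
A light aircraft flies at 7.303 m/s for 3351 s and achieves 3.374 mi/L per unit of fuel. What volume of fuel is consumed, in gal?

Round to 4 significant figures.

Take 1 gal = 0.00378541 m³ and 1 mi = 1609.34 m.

d = v × t = 7.303 × 3351 = 24472.4 m
3.374 mi/L → 5.42991×10⁶ m/m³
V = d / (distance per unit fuel) = 24472.4 / 5.42991×10⁶ = 0.00450696 m³
In gal: 0.00450696 / 0.00378541 = 1.19061 gal

1.191 gal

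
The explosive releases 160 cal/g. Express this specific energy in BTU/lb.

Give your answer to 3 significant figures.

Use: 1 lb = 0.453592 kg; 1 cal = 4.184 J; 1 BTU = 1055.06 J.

160 cal/g × 4.184 J/cal ÷ 0.001 kg/g = 669440 J/kg
669440 J/kg ÷ 1055.06 J/BTU × 0.453592 kg/lb = 287.806 BTU/lb

288 BTU/lb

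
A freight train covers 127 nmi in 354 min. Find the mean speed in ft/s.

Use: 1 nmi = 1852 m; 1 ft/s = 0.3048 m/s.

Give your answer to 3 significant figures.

127 nmi × 1852 = 235204 m
354 min × 60 = 21240 s
v = d / t = 235204 m / 21240 s = 11.0736 m/s
11.0736 m/s ÷ (0.3048 m/s/ft/s) = 36.3307 ft/s

36.3 ft/s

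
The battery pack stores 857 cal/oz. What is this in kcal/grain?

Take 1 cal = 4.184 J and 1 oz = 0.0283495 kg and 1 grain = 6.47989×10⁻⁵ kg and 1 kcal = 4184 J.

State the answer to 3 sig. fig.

857 cal/oz × 4.184 J/cal ÷ 0.0283495 kg/oz = 126482 J/kg
126482 J/kg ÷ 4184 J/kcal × 6.47989×10⁻⁵ kg/grain = 0.00195887 kcal/grain

0.00196 kcal/grain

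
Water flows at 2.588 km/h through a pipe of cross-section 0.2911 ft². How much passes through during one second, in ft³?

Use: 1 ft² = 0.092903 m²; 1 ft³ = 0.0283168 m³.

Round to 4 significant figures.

2.588 km/h × (1/3.6) → 0.718889 m/s
0.2911 ft² × 0.092903 → 0.0270441 m²
V = v × A × t = 0.718889 m/s × 0.0270441 m² × 1 s = 0.0194417 m³
0.0194417 m³ ÷ (0.0283168 m³/ft³) = 0.686578 ft³

0.6866 ft³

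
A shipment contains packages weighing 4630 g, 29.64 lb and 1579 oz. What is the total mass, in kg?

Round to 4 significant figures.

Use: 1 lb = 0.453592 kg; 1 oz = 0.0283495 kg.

62.84 kg

4630 g × 0.001 = 4.63 kg
29.64 lb × 0.453592 = 13.4445 kg
1579 oz × 0.0283495 = 44.7639 kg
Combined: 4.63 + 13.4445 + 44.7639 = 62.8384 kg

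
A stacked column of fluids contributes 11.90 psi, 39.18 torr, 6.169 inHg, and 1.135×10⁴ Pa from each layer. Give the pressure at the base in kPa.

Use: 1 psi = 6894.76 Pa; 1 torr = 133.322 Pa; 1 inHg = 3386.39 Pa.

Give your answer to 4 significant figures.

11.90 psi × 6894.76 → 82047.6 Pa
39.18 torr × 133.322 → 5223.56 Pa
6.169 inHg × 3386.39 → 20890.6 Pa
1.135×10⁴ Pa (already Pa)
Combined: 82047.6 + 5223.56 + 20890.6 + 11350 = 119512 Pa
In kPa: 119512 / 1000 = 119.512 kPa

119.5 kPa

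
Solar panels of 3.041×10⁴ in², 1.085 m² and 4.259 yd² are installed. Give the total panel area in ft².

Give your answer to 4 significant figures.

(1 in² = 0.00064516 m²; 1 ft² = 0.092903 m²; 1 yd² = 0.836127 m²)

261.2 ft²

3.041×10⁴ in² × 0.00064516 = 19.6193 m²
1.085 m² (already m²)
4.259 yd² × 0.836127 = 3.56106 m²
Total: 19.6193 + 1.085 + 3.56106 = 24.2654 m²
In ft²: 24.2654 / 0.092903 = 261.191 ft²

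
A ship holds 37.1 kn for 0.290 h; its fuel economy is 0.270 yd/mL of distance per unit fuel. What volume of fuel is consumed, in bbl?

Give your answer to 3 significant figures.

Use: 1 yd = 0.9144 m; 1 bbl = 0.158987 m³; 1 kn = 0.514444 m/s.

0.508 bbl

37.1 kn → 19.0859 m/s
0.290 h → 1044 s
d = v × t = 19.0859 × 1044 = 19925.7 m
0.270 yd/mL → 246888 m/m³
V = d / (distance per unit fuel) = 19925.7 / 246888 = 0.0807074 m³
In bbl: 0.0807074 / 0.158987 = 0.507635 bbl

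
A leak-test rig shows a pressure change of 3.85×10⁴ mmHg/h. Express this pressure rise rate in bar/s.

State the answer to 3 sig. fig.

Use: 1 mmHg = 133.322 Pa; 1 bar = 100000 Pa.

3.85×10⁴ mmHg/h × 133.322 Pa/mmHg ÷ 3600 s/h = 1425.8 Pa/s
1425.8 Pa/s ÷ 100000 Pa/bar = 0.014258 bar/s

0.0143 bar/s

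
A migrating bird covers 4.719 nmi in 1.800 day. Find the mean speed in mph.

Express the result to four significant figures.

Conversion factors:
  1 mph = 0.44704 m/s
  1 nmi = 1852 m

0.1257 mph

4.719 nmi × 1852 → 8739.59 m
1.800 day × 86400 → 155520 s
v = d / t = 8739.59 m / 155520 s = 0.0561959 m/s
0.0561959 m/s ÷ (0.44704 m/s/mph) = 0.125707 mph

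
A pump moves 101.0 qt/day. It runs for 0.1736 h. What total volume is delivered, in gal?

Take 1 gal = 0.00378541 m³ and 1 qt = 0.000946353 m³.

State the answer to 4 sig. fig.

0.1826 gal

101.0 qt/day → 1.10627×10⁻⁶ m³/s
0.1736 h → 624.96 s
V = Q × t = 1.10627×10⁻⁶ × 624.96 = 6.91374×10⁻⁴ m³
In gal: 6.91374×10⁻⁴ / 0.00378541 = 0.182642 gal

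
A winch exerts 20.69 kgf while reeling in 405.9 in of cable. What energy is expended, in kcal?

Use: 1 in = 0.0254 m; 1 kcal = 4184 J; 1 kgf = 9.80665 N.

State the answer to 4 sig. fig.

20.69 kgf × 9.80665 = 202.9 N
405.9 in × 0.0254 = 10.3099 m
W = F × d = 202.9 N × 10.3099 m = 2091.88 J
2091.88 J ÷ (4184 J/kcal) = 0.499971 kcal

0.5000 kcal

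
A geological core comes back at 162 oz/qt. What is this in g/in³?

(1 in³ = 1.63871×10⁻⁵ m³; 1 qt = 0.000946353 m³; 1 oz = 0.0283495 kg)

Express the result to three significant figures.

79.5 g/in³

162 oz/qt × 0.0283495 kg/oz ÷ 0.000946353 m³/qt = 4852.97 kg/m³
4852.97 kg/m³ ÷ 0.001 kg/g × 1.63871×10⁻⁵ m³/in³ = 79.5261 g/in³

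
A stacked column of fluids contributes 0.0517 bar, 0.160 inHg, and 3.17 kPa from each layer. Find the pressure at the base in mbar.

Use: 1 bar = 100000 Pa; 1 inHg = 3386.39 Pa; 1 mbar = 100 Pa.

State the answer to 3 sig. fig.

88.8 mbar

0.0517 bar × 100000 = 5170 Pa
0.160 inHg × 3386.39 = 541.822 Pa
3.17 kPa × 1000 = 3170 Pa
Sum: 5170 + 541.822 + 3170 = 8881.82 Pa
In mbar: 8881.82 / 100 = 88.8182 mbar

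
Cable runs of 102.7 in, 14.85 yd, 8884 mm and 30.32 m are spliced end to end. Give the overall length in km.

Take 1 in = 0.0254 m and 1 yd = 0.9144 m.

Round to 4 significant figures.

102.7 in × 0.0254 = 2.60858 m
14.85 yd × 0.9144 = 13.5788 m
8884 mm × 0.001 = 8.884 m
30.32 m (already m)
Total: 2.60858 + 13.5788 + 8.884 + 30.32 = 55.3914 m
In km: 55.3914 / 1000 = 0.0553914 km

0.05539 km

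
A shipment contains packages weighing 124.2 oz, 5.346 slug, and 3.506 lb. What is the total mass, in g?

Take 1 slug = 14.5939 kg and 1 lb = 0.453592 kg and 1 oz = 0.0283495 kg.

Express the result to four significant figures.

8.313×10⁴ g

124.2 oz × 0.0283495 → 3.52101 kg
5.346 slug × 14.5939 → 78.019 kg
3.506 lb × 0.453592 → 1.59029 kg
Sum: 3.52101 + 78.019 + 1.59029 = 83.1303 kg
In g: 83.1303 / 0.001 = 83130.3 g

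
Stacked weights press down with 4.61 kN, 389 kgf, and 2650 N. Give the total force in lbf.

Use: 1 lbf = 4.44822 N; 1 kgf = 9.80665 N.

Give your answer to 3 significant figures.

4.61 kN × 1000 = 4610 N
389 kgf × 9.80665 = 3814.79 N
2650 N (already N)
Sum: 4610 + 3814.79 + 2650 = 11074.8 N
In lbf: 11074.8 / 4.44822 = 2489.71 lbf

2490 lbf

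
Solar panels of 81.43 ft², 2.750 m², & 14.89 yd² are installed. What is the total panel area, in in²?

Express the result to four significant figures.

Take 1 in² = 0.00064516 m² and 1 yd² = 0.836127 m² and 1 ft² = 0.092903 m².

81.43 ft² × 0.092903 = 7.56509 m²
2.750 m² (already m²)
14.89 yd² × 0.836127 = 12.4499 m²
Total: 7.56509 + 2.75 + 12.4499 = 22.765 m²
In in²: 22.765 / 0.00064516 = 35285.8 in²

3.529×10⁴ in²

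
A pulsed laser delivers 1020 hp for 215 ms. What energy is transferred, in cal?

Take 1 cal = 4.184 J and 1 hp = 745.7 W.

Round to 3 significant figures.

1020 hp × 745.7 = 760614 W
215 ms × 0.001 = 0.215 s
E = P × t = 760614 W × 0.215 s = 163532 J
163532 J ÷ (4.184 J/cal) = 39085.1 cal

3.91×10⁴ cal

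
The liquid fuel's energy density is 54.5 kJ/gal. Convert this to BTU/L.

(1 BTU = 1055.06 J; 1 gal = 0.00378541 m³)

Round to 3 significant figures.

13.6 BTU/L

54.5 kJ/gal × 1000 J/kJ ÷ 0.00378541 m³/gal = 1.43974×10⁷ J/m³
1.43974×10⁷ J/m³ ÷ 1055.06 J/BTU × 0.001 m³/L = 13.646 BTU/L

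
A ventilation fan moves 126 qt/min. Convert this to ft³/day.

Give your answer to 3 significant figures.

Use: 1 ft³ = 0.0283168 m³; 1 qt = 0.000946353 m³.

126 qt/min × 0.000946353 m³/qt ÷ 60 s/min = 0.00198734 m³/s
0.00198734 m³/s ÷ 0.0283168 m³/ft³ × 86400 s/day = 6063.76 ft³/day

6060 ft³/day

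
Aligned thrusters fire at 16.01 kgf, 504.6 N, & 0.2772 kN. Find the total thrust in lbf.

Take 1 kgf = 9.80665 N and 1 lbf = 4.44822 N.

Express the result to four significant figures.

211.1 lbf

16.01 kgf × 9.80665 = 157.004 N
504.6 N (already N)
0.2772 kN × 1000 = 277.2 N
Combined: 157.004 + 504.6 + 277.2 = 938.804 N
In lbf: 938.804 / 4.44822 = 211.052 lbf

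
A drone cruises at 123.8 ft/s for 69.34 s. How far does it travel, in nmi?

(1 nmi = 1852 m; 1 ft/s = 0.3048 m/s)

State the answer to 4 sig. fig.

123.8 ft/s × 0.3048 → 37.7342 m/s
d = v × t = 37.7342 m/s × 69.34 s = 2616.49 m
2616.49 m ÷ (1852 m/nmi) = 1.41279 nmi

1.413 nmi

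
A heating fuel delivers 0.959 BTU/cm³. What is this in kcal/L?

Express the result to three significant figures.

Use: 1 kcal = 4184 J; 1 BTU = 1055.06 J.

0.959 BTU/cm³ × 1055.06 J/BTU ÷ 10⁻⁶ m³/cm³ = 1.0118×10⁹ J/m³
1.0118×10⁹ J/m³ ÷ 4184 J/kcal × 0.001 m³/L = 241.826 kcal/L

242 kcal/L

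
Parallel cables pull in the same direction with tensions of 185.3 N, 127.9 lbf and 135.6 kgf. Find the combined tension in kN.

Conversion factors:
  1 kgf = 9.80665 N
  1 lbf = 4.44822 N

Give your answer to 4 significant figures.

185.3 N (already N)
127.9 lbf × 4.44822 = 568.927 N
135.6 kgf × 9.80665 = 1329.78 N
Combined: 185.3 + 568.927 + 1329.78 = 2084.01 N
In kN: 2084.01 / 1000 = 2.08401 kN

2.084 kN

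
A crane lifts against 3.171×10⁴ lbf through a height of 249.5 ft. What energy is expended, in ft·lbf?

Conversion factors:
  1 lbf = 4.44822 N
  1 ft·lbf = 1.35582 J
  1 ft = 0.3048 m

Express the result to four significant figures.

7.912×10⁶ ft·lbf

3.171×10⁴ lbf × 4.44822 = 141053 N
249.5 ft × 0.3048 = 76.0476 m
W = F × d = 141053 N × 76.0476 m = 1.07267×10⁷ J
1.07267×10⁷ J ÷ (1.35582 J/ft·lbf) = 7.9116×10⁶ ft·lbf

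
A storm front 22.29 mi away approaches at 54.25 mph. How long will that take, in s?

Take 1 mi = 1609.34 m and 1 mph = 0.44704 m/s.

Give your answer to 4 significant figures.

1479 s

22.29 mi × 1609.34 = 35872.2 m
54.25 mph × 0.44704 = 24.2519 m/s
t = d / v = 35872.2 m / 24.2519 m/s = 1479.15 s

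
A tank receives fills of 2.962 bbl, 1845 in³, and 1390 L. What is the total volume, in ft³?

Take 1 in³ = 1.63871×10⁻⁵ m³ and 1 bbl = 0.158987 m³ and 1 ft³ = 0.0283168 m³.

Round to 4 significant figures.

2.962 bbl × 0.158987 → 0.470919 m³
1845 in³ × 1.63871×10⁻⁵ → 0.0302342 m³
1390 L × 0.001 → 1.39 m³
Sum: 0.470919 + 0.0302342 + 1.39 = 1.89115 m³
In ft³: 1.89115 / 0.0283168 = 66.7854 ft³

66.79 ft³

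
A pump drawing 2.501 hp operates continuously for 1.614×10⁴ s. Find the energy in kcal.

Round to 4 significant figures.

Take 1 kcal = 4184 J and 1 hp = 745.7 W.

2.501 hp × 745.7 = 1865 W
E = P × t = 1865 W × 16140 s = 3.01011×10⁷ J
3.01011×10⁷ J ÷ (4184 J/kcal) = 7194.34 kcal

7194 kcal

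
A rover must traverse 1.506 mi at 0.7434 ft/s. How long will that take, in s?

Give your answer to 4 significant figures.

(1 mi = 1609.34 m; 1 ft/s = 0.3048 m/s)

1.506 mi × 1609.34 → 2423.67 m
0.7434 ft/s × 0.3048 → 0.226588 m/s
t = d / v = 2423.67 m / 0.226588 m/s = 10696.4 s

1.070×10⁴ s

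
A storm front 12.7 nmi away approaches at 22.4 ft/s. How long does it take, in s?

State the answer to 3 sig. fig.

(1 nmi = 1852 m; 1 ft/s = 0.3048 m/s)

3440 s

12.7 nmi × 1852 = 23520.4 m
22.4 ft/s × 0.3048 = 6.82752 m/s
t = d / v = 23520.4 m / 6.82752 m/s = 3444.94 s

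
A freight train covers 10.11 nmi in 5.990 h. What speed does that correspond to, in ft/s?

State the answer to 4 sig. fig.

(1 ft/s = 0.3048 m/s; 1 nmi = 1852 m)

2.849 ft/s

10.11 nmi × 1852 → 18723.7 m
5.990 h × 3600 → 21564 s
v = d / t = 18723.7 m / 21564 s = 0.868285 m/s
0.868285 m/s ÷ (0.3048 m/s/ft/s) = 2.8487 ft/s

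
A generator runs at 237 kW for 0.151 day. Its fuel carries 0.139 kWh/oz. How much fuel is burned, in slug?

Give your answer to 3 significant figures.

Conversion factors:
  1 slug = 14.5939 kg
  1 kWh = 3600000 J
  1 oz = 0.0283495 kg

237 kW → 237000 W
0.151 day → 13046.4 s
E = P × t = 237000 × 13046.4 = 3.092×10⁹ J
0.139 kWh/oz → 1.76511×10⁷ J/kg
m = E / e_s = 3.092×10⁹ / 1.76511×10⁷ = 175.173 kg
In slug: 175.173 / 14.5939 = 12.0032 slug

12.0 slug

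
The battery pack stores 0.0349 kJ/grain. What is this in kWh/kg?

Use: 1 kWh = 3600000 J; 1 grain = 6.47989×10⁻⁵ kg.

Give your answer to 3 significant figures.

0.0349 kJ/grain × 1000 J/kJ ÷ 6.47989×10⁻⁵ kg/grain = 538589 J/kg
538589 J/kg ÷ 3600000 J/kWh = 0.149608 kWh/kg

0.150 kWh/kg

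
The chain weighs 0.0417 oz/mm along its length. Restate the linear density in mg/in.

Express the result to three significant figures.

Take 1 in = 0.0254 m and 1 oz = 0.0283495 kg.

0.0417 oz/mm × 0.0283495 kg/oz ÷ 0.001 m/mm = 1.18217 kg/m
1.18217 kg/m ÷ 10⁻⁶ kg/mg × 0.0254 m/in = 30027.1 mg/in

3.00×10⁴ mg/in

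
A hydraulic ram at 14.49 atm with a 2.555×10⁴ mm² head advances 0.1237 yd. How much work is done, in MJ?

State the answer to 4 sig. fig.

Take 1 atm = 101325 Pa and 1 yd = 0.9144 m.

14.49 atm → 1.4682×10⁶ Pa
2.555×10⁴ mm² → 0.02555 m²
F = P × A = 1.4682×10⁶ × 0.02555 = 37512.5 N
0.1237 yd → 0.113111 m
W = F × d = 37512.5 × 0.113111 = 4243.08 J
In MJ: 4243.08 / 1000000 = 0.00424308 MJ

0.004243 MJ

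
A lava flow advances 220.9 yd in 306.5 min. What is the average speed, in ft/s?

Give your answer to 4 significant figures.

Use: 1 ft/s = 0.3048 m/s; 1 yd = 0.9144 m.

220.9 yd × 0.9144 → 201.991 m
306.5 min × 60 → 18390 s
v = d / t = 201.991 m / 18390 s = 0.0109837 m/s
0.0109837 m/s ÷ (0.3048 m/s/ft/s) = 0.0360358 ft/s

0.03604 ft/s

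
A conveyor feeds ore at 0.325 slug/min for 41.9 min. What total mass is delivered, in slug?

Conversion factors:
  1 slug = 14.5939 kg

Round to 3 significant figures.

0.325 slug/min → 0.0790503 kg/s
41.9 min → 2514 s
m = ṁ × t = 0.0790503 × 2514 = 198.732 kg
In slug: 198.732 / 14.5939 = 13.6175 slug

13.6 slug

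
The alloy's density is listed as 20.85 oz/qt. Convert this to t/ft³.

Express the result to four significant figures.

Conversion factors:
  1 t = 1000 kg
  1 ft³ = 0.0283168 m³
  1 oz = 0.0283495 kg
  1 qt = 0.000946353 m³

0.01769 t/ft³

20.85 oz/qt × 0.0283495 kg/oz ÷ 0.000946353 m³/qt = 624.595 kg/m³
624.595 kg/m³ ÷ 1000 kg/t × 0.0283168 m³/ft³ = 0.0176865 t/ft³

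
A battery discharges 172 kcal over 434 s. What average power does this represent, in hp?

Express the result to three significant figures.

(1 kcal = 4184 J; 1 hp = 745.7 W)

172 kcal × 4184 → 719648 J
P = E / t = 719648 J / 434 s = 1658.18 W
1658.18 W ÷ (745.7 W/hp) = 2.22366 hp

2.22 hp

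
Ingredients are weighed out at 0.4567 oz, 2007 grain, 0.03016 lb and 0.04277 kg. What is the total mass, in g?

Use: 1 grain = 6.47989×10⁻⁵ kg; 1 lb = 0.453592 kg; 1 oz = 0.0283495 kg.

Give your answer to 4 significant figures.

0.4567 oz × 0.0283495 = 0.0129472 kg
2007 grain × 6.47989×10⁻⁵ = 0.130051 kg
0.03016 lb × 0.453592 = 0.0136803 kg
0.04277 kg (already kg)
Sum: 0.0129472 + 0.130051 + 0.0136803 + 0.04277 = 0.199448 kg
In g: 0.199448 / 0.001 = 199.448 g

199.4 g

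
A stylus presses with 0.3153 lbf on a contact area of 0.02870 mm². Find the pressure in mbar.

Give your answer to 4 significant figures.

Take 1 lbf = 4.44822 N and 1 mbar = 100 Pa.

4.887×10⁵ mbar

0.3153 lbf × 4.44822 → 1.40252 N
0.02870 mm² × 10⁻⁶ → 2.87×10⁻⁸ m²
P = F / A = 1.40252 N / 2.87×10⁻⁸ m² = 4.88683×10⁷ Pa
4.88683×10⁷ Pa ÷ (100 Pa/mbar) = 488683 mbar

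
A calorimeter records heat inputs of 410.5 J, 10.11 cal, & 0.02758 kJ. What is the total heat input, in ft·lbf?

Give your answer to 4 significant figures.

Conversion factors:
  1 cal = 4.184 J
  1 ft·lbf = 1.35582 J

354.3 ft·lbf

410.5 J (already J)
10.11 cal × 4.184 → 42.3002 J
0.02758 kJ × 1000 → 27.58 J
Sum: 410.5 + 42.3002 + 27.58 = 480.38 J
In ft·lbf: 480.38 / 1.35582 = 354.31 ft·lbf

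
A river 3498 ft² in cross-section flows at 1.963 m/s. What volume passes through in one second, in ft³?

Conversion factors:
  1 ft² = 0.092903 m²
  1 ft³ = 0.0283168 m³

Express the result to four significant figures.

2.253×10⁴ ft³

3498 ft² × 0.092903 → 324.975 m²
V = v × A × t = 1.963 m/s × 324.975 m² × 1 s = 637.926 m³
637.926 m³ ÷ (0.0283168 m³/ft³) = 22528.2 ft³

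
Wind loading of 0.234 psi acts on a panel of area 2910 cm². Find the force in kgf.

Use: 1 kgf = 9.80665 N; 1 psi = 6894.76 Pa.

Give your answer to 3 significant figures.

47.9 kgf

0.234 psi × 6894.76 → 1613.37 Pa
2910 cm² × 0.0001 → 0.291 m²
F = P × A = 1613.37 Pa × 0.291 m² = 469.491 N
469.491 N ÷ (9.80665 N/kgf) = 47.8748 kgf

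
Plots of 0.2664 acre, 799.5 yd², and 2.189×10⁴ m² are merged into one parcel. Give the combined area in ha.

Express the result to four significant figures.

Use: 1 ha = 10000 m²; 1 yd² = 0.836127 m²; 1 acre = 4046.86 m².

0.2664 acre × 4046.86 = 1078.08 m²
799.5 yd² × 0.836127 = 668.484 m²
2.189×10⁴ m² (already m²)
Combined: 1078.08 + 668.484 + 21890 = 23636.6 m²
In ha: 23636.6 / 10000 = 2.36366 ha

2.364 ha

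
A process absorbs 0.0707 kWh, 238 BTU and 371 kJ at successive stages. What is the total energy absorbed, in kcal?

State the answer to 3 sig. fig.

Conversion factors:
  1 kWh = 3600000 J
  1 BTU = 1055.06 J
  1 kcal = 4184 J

0.0707 kWh × 3600000 = 254520 J
238 BTU × 1055.06 = 251104 J
371 kJ × 1000 = 371000 J
Sum: 254520 + 251104 + 371000 = 876624 J
In kcal: 876624 / 4184 = 209.518 kcal

210 kcal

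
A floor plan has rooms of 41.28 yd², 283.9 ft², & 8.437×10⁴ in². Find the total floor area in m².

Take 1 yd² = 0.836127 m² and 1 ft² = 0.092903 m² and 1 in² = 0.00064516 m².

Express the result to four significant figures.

115.3 m²

41.28 yd² × 0.836127 = 34.5153 m²
283.9 ft² × 0.092903 = 26.3752 m²
8.437×10⁴ in² × 0.00064516 = 54.4321 m²
Combined: 34.5153 + 26.3752 + 54.4321 = 115.323 m²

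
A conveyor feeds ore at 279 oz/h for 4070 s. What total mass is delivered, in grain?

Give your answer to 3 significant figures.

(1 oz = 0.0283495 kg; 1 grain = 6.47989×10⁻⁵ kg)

279 oz/h → 0.00219709 kg/s
m = ṁ × t = 0.00219709 × 4070 = 8.94216 kg
In grain: 8.94216 / 6.47989×10⁻⁵ = 137999 grain

1.38×10⁵ grain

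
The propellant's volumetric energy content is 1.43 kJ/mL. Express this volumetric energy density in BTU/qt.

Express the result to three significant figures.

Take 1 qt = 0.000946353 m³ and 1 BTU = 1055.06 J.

1280 BTU/qt

1.43 kJ/mL × 1000 J/kJ ÷ 10⁻⁶ m³/mL = 1.43×10⁹ J/m³
1.43×10⁹ J/m³ ÷ 1055.06 J/BTU × 0.000946353 m³/qt = 1282.66 BTU/qt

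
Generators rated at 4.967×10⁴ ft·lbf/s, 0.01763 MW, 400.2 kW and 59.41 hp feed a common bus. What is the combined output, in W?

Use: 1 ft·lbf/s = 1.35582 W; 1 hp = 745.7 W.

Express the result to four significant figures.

4.967×10⁴ ft·lbf/s × 1.35582 = 67343.6 W
0.01763 MW × 1000000 = 17630 W
400.2 kW × 1000 = 400200 W
59.41 hp × 745.7 = 44302 W
Total: 67343.6 + 17630 + 400200 + 44302 = 529476 W

5.295×10⁵ W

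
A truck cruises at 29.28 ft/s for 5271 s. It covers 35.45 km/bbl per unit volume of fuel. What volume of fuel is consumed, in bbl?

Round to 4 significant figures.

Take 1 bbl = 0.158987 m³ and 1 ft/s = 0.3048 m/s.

1.327 bbl

29.28 ft/s → 8.92454 m/s
d = v × t = 8.92454 × 5271 = 47041.3 m
35.45 km/bbl → 222974 m/m³
V = d / (distance per unit fuel) = 47041.3 / 222974 = 0.210972 m³
In bbl: 0.210972 / 0.158987 = 1.32698 bbl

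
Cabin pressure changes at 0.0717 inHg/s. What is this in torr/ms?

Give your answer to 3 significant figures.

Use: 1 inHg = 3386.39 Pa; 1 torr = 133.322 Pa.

0.00182 torr/ms

0.0717 inHg/s × 3386.39 Pa/inHg = 242.804 Pa/s
242.804 Pa/s ÷ 133.322 Pa/torr × 0.001 s/ms = 0.00182118 torr/ms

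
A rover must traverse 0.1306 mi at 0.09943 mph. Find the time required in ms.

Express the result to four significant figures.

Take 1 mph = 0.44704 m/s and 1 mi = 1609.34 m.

0.1306 mi × 1609.34 = 210.18 m
0.09943 mph × 0.44704 = 0.0444492 m/s
t = d / v = 210.18 m / 0.0444492 m/s = 4728.54 s
4728.54 s ÷ (0.001 s/ms) = 4.72854×10⁶ ms

4.729×10⁶ ms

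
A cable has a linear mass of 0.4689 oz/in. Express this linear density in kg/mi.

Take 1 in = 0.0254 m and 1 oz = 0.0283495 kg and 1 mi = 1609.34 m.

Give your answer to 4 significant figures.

0.4689 oz/in × 0.0283495 kg/oz ÷ 0.0254 m/in = 0.52335 kg/m
0.52335 kg/m × 1609.34 m/mi = 842.248 kg/mi

842.2 kg/mi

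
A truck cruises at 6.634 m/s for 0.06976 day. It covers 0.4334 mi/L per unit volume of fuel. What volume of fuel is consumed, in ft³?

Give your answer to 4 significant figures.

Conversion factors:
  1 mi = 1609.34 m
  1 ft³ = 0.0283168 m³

2.024 ft³

0.06976 day → 6027.26 s
d = v × t = 6.634 × 6027.26 = 39984.8 m
0.4334 mi/L → 697488 m/m³
V = d / (distance per unit fuel) = 39984.8 / 697488 = 0.0573269 m³
In ft³: 0.0573269 / 0.0283168 = 2.02448 ft³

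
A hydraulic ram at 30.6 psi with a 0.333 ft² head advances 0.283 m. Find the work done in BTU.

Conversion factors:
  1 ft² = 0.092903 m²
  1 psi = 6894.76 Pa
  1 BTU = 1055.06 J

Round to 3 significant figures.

30.6 psi → 210980 Pa
0.333 ft² → 0.0309367 m²
F = P × A = 210980 × 0.0309367 = 6527.02 N
W = F × d = 6527.02 × 0.283 = 1847.15 J
In BTU: 1847.15 / 1055.06 = 1.75075 BTU

1.75 BTU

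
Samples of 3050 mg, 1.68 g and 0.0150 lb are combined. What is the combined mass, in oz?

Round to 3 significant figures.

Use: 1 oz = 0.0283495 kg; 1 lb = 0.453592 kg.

3050 mg × 10⁻⁶ → 0.00305 kg
1.68 g × 0.001 → 0.00168 kg
0.0150 lb × 0.453592 → 0.00680388 kg
Combined: 0.00305 + 0.00168 + 0.00680388 = 0.0115339 kg
In oz: 0.0115339 / 0.0283495 = 0.406847 oz

0.407 oz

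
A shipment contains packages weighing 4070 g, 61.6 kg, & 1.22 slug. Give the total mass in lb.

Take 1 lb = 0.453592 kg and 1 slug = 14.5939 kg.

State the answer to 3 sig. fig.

184 lb

4070 g × 0.001 → 4.07 kg
61.6 kg (already kg)
1.22 slug × 14.5939 → 17.8046 kg
Total: 4.07 + 61.6 + 17.8046 = 83.4746 kg
In lb: 83.4746 / 0.453592 = 184.03 lb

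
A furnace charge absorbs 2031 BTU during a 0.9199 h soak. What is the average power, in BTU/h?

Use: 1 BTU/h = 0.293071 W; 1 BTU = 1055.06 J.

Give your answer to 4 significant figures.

2208 BTU/h

2031 BTU × 1055.06 → 2.14283×10⁶ J
0.9199 h × 3600 → 3311.64 s
P = E / t = 2.14283×10⁶ J / 3311.64 s = 647.06 W
647.06 W ÷ (0.293071 W/BTU/h) = 2207.86 BTU/h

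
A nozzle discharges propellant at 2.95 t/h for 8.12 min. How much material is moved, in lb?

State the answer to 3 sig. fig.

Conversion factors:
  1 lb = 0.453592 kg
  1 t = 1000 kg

2.95 t/h → 0.819444 kg/s
8.12 min → 487.2 s
m = ṁ × t = 0.819444 × 487.2 = 399.233 kg
In lb: 399.233 / 0.453592 = 880.159 lb

880 lb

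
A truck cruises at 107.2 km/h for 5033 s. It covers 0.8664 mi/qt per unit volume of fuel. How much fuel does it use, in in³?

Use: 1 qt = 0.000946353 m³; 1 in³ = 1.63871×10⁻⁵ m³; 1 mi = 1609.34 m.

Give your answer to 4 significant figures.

107.2 km/h → 29.7778 m/s
d = v × t = 29.7778 × 5033 = 149872 m
0.8664 mi/qt → 1.47337×10⁶ m/m³
V = d / (distance per unit fuel) = 149872 / 1.47337×10⁶ = 0.101721 m³
In in³: 0.101721 / 1.63871×10⁻⁵ = 6207.38 in³

6207 in³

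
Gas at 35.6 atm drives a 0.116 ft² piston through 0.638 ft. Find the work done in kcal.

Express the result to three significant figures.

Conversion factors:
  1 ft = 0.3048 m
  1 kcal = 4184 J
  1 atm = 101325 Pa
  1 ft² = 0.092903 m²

1.81 kcal

35.6 atm → 3.60717×10⁶ Pa
0.116 ft² → 0.0107767 m²
F = P × A = 3.60717×10⁶ × 0.0107767 = 38873.4 N
0.638 ft → 0.194462 m
W = F × d = 38873.4 × 0.194462 = 7559.4 J
In kcal: 7559.4 / 4184 = 1.80674 kcal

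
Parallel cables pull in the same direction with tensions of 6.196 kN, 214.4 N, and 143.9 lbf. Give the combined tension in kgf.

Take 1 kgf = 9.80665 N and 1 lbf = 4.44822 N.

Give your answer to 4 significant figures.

6.196 kN × 1000 → 6196 N
214.4 N (already N)
143.9 lbf × 4.44822 → 640.099 N
Total: 6196 + 214.4 + 640.099 = 7050.5 N
In kgf: 7050.5 / 9.80665 = 718.951 kgf

719.0 kgf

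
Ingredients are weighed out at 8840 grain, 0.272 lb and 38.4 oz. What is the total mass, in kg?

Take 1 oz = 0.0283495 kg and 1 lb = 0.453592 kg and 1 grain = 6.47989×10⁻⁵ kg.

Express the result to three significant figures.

1.78 kg

8840 grain × 6.47989×10⁻⁵ = 0.572822 kg
0.272 lb × 0.453592 = 0.123377 kg
38.4 oz × 0.0283495 = 1.08862 kg
Total: 0.572822 + 0.123377 + 1.08862 = 1.78482 kg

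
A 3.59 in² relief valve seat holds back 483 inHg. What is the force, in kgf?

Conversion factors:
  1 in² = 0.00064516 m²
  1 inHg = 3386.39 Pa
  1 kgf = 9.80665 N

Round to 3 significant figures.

386 kgf

483 inHg × 3386.39 = 1.63563×10⁶ Pa
3.59 in² × 0.00064516 = 0.00231612 m²
F = P × A = 1.63563×10⁶ Pa × 0.00231612 m² = 3788.32 N
3788.32 N ÷ (9.80665 N/kgf) = 386.301 kgf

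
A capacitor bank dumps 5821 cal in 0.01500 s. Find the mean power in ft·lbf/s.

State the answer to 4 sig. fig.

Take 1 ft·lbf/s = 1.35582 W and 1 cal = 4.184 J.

5821 cal × 4.184 → 24355.1 J
P = E / t = 24355.1 J / 0.015 s = 1.62367×10⁶ W
1.62367×10⁶ W ÷ (1.35582 W/ft·lbf/s) = 1.19756×10⁶ ft·lbf/s

1.198×10⁶ ft·lbf/s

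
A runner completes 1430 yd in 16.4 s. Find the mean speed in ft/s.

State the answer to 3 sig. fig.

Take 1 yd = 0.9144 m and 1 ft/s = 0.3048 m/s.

1430 yd × 0.9144 = 1307.59 m
v = d / t = 1307.59 m / 16.4 s = 79.7311 m/s
79.7311 m/s ÷ (0.3048 m/s/ft/s) = 261.585 ft/s

262 ft/s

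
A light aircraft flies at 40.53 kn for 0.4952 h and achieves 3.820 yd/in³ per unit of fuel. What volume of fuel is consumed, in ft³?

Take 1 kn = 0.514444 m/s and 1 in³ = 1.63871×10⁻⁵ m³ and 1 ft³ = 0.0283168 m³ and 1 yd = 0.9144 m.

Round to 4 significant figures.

40.53 kn → 20.8504 m/s
0.4952 h → 1782.72 s
d = v × t = 20.8504 × 1782.72 = 37170.4 m
3.820 yd/in³ → 213156 m/m³
V = d / (distance per unit fuel) = 37170.4 / 213156 = 0.174381 m³
In ft³: 0.174381 / 0.0283168 = 6.15822 ft³

6.158 ft³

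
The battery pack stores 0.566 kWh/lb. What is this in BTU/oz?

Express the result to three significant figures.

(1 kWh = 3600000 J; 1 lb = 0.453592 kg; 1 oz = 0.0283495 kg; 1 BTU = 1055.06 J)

0.566 kWh/lb × 3600000 J/kWh ÷ 0.453592 kg/lb = 4.49214×10⁶ J/kg
4.49214×10⁶ J/kg ÷ 1055.06 J/BTU × 0.0283495 kg/oz = 120.704 BTU/oz

121 BTU/oz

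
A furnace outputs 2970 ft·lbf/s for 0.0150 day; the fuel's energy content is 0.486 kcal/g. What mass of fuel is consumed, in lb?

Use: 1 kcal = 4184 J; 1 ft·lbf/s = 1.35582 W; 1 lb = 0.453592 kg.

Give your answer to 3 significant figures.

2970 ft·lbf/s → 4026.79 W
0.0150 day → 1296 s
E = P × t = 4026.79 × 1296 = 5.21872×10⁶ J
0.486 kcal/g → 2.03342×10⁶ J/kg
m = E / e_s = 5.21872×10⁶ / 2.03342×10⁶ = 2.56647 kg
In lb: 2.56647 / 0.453592 = 5.6581 lb

5.66 lb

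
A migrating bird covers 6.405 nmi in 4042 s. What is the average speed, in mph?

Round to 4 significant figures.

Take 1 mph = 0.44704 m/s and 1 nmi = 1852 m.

6.565 mph

6.405 nmi × 1852 → 11862.1 m
v = d / t = 11862.1 m / 4042 s = 2.93471 m/s
2.93471 m/s ÷ (0.44704 m/s/mph) = 6.56476 mph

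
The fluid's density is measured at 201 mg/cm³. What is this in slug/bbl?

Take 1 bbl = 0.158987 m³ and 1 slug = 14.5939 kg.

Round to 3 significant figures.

2.19 slug/bbl

201 mg/cm³ × 10⁻⁶ kg/mg ÷ 10⁻⁶ m³/cm³ = 201 kg/m³
201 kg/m³ ÷ 14.5939 kg/slug × 0.158987 m³/bbl = 2.18971 slug/bbl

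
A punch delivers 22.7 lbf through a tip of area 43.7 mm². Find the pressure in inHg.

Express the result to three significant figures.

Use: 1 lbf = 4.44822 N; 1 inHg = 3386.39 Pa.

22.7 lbf × 4.44822 = 100.975 N
43.7 mm² × 10⁻⁶ = 4.37×10⁻⁵ m²
P = F / A = 100.975 N / 4.37×10⁻⁵ m² = 2.31064×10⁶ Pa
2.31064×10⁶ Pa ÷ (3386.39 Pa/inHg) = 682.331 inHg

682 inHg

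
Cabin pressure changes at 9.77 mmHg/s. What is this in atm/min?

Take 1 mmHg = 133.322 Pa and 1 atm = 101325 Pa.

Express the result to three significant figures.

9.77 mmHg/s × 133.322 Pa/mmHg = 1302.56 Pa/s
1302.56 Pa/s ÷ 101325 Pa/atm × 60 s/min = 0.771316 atm/min

0.771 atm/min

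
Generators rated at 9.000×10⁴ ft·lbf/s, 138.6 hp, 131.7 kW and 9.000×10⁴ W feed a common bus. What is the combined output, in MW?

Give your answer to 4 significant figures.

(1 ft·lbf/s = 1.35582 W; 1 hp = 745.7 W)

0.4471 MW

9.000×10⁴ ft·lbf/s × 1.35582 = 122024 W
138.6 hp × 745.7 = 103354 W
131.7 kW × 1000 = 131700 W
9.000×10⁴ W (already W)
Combined: 122024 + 103354 + 131700 + 90000 = 447078 W
In MW: 447078 / 1000000 = 0.447078 MW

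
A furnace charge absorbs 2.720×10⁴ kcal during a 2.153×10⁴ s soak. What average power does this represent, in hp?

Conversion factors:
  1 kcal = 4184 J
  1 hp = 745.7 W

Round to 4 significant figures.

7.088 hp

2.720×10⁴ kcal × 4184 = 1.13805×10⁸ J
P = E / t = 1.13805×10⁸ J / 21530 s = 5285.88 W
5285.88 W ÷ (745.7 W/hp) = 7.08848 hp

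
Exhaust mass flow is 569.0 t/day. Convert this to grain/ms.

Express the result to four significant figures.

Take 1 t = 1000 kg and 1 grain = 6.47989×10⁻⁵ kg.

569.0 t/day × 1000 kg/t ÷ 86400 s/day = 6.58565 kg/s
6.58565 kg/s ÷ 6.47989×10⁻⁵ kg/grain × 0.001 s/ms = 101.632 grain/ms

101.6 grain/ms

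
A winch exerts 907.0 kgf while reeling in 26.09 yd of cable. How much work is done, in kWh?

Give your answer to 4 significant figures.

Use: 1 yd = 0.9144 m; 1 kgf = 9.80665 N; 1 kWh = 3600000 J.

907.0 kgf × 9.80665 = 8894.63 N
26.09 yd × 0.9144 = 23.8567 m
W = F × d = 8894.63 N × 23.8567 m = 212197 J
212197 J ÷ (3600000 J/kWh) = 0.0589436 kWh

0.05894 kWh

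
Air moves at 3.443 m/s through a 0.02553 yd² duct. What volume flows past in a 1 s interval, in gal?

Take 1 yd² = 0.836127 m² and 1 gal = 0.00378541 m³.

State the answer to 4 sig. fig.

0.02553 yd² × 0.836127 → 0.0213463 m²
V = v × A × t = 3.443 m/s × 0.0213463 m² × 1 s = 0.0734953 m³
0.0734953 m³ ÷ (0.00378541 m³/gal) = 19.4154 gal

19.42 gal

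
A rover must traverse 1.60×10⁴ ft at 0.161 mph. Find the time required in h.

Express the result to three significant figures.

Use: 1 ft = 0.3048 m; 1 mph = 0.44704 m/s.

1.60×10⁴ ft × 0.3048 → 4876.8 m
0.161 mph × 0.44704 → 0.0719734 m/s
t = d / v = 4876.8 m / 0.0719734 m/s = 67758.4 s
67758.4 s ÷ (3600 s/h) = 18.8218 h

18.8 h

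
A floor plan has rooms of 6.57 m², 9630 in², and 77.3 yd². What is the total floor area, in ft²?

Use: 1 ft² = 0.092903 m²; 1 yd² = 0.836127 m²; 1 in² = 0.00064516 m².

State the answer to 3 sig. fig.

833 ft²

6.57 m² (already m²)
9630 in² × 0.00064516 = 6.21289 m²
77.3 yd² × 0.836127 = 64.6326 m²
Total: 6.57 + 6.21289 + 64.6326 = 77.4155 m²
In ft²: 77.4155 / 0.092903 = 833.294 ft²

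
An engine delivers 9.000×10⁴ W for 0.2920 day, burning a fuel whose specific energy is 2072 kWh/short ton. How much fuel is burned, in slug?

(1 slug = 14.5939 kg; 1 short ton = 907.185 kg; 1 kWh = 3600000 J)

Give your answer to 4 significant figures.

0.2920 day → 25228.8 s
E = P × t = 90000 × 25228.8 = 2.27059×10⁹ J
2072 kWh/short ton → 8.22236×10⁶ J/kg
m = E / e_s = 2.27059×10⁹ / 8.22236×10⁶ = 276.148 kg
In slug: 276.148 / 14.5939 = 18.9222 slug

18.92 slug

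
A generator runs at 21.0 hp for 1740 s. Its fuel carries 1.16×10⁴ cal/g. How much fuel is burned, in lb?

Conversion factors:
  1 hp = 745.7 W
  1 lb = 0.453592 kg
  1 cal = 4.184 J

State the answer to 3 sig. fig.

21.0 hp → 15659.7 W
E = P × t = 15659.7 × 1740 = 2.72479×10⁷ J
1.16×10⁴ cal/g → 4.85344×10⁷ J/kg
m = E / e_s = 2.72479×10⁷ / 4.85344×10⁷ = 0.561414 kg
In lb: 0.561414 / 0.453592 = 1.23771 lb

1.24 lb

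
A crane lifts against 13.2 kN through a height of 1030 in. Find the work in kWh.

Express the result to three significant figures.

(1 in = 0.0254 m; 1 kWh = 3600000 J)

13.2 kN × 1000 = 13200 N
1030 in × 0.0254 = 26.162 m
W = F × d = 13200 N × 26.162 m = 345338 J
345338 J ÷ (3600000 J/kWh) = 0.0959272 kWh

0.0959 kWh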